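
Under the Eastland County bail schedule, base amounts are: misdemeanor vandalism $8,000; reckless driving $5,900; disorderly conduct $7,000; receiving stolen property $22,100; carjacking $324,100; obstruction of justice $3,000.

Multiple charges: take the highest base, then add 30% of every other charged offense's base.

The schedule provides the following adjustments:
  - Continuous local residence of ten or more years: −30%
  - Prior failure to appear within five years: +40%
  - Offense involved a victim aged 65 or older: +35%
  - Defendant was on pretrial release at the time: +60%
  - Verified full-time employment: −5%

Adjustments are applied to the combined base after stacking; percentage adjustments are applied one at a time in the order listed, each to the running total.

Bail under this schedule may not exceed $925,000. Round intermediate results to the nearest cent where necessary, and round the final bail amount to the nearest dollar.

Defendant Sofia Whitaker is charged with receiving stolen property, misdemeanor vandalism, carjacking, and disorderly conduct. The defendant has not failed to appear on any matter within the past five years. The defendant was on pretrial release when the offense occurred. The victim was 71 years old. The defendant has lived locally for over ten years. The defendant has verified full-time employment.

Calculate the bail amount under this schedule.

$481,524

Base amounts from the schedule: receiving stolen property $22,100; misdemeanor vandalism $8,000; carjacking $324,100; disorderly conduct $7,000.
Stacking rule: highest base plus 30% of each additional charge. Highest is carjacking at $324,100. Additional: $22,100 × 30% = $6,630; $8,000 × 30% = $2,400; $7,000 × 30% = $2,100. Combined base = $324,100 + $11,130 = $335,230.
Continuous local residence of ten or more years (−30%): $335,230 × 0.7 = $234,661.
Offense involved a victim aged 65 or older (+35%): $234,661 × 1.35 = $316,792.35.
Defendant was on pretrial release at the time (+60%): $316,792.35 × 1.6 = $506,867.76.
Verified full-time employment (−5%): $506,867.76 × 0.95 = $481,524.37.
$481,524.37 is within the $925,000 maximum.
Rounded to the nearest dollar: $481,524.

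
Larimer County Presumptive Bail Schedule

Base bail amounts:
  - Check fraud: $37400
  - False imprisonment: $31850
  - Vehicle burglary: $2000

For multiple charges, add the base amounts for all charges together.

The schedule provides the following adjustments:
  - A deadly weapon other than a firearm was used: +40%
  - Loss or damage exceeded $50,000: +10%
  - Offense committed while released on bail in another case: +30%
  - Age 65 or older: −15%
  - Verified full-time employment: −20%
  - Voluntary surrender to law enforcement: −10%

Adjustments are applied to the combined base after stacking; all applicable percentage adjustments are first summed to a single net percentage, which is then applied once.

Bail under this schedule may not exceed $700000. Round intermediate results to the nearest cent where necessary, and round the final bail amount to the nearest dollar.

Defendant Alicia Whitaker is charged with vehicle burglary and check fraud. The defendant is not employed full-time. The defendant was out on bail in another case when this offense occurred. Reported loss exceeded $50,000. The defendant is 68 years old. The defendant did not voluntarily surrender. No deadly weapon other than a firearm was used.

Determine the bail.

$49250

Base amounts from the schedule: vehicle burglary $2000; check fraud $37400.
Stacking rule: sum of all bases. $2000 + $37400 = $39400.
Net percentage adjustment: +10% +30% −15% = +25%. $39400 × 1.25 = $49250.
$49250 is within the $700000 maximum.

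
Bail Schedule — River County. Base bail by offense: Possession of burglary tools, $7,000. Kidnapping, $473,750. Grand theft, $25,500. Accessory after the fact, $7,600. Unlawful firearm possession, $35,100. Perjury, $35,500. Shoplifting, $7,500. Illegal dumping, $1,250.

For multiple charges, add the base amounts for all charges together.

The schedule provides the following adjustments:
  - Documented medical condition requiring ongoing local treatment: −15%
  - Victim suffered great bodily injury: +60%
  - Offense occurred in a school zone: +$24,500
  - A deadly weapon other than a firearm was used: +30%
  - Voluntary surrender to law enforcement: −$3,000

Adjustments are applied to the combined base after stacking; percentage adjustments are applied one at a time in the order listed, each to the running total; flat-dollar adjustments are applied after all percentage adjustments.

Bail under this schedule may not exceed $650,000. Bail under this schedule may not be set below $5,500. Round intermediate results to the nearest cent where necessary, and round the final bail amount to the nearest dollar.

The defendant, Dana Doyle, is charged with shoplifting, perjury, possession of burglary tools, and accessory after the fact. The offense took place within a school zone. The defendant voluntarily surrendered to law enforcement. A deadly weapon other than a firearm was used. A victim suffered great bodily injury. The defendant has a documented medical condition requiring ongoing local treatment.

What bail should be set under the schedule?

Base amounts from the schedule: shoplifting $7,500; perjury $35,500; possession of burglary tools $7,000; accessory after the fact $7,600.
Stacking rule: sum of all bases. $7,500 + $35,500 + $7,000 + $7,600 = $57,600.
Documented medical condition requiring ongoing local treatment (−15%): $57,600 × 0.85 = $48,960.
Victim suffered great bodily injury (+60%): $48,960 × 1.6 = $78,336.
A deadly weapon other than a firearm was used (+30%): $78,336 × 1.3 = $101,836.80.
Offense occurred in a school zone (+$24,500 flat): $101,836.80 + $24,500 = $126,336.80.
Voluntary surrender to law enforcement (−$3,000 flat): $126,336.80 − $3,000 = $123,336.80.
$123,336.80 is within the $650,000 maximum.
$123,336.80 is at or above the $5,500 minimum.
Rounded to the nearest dollar: $123,337.

$123,337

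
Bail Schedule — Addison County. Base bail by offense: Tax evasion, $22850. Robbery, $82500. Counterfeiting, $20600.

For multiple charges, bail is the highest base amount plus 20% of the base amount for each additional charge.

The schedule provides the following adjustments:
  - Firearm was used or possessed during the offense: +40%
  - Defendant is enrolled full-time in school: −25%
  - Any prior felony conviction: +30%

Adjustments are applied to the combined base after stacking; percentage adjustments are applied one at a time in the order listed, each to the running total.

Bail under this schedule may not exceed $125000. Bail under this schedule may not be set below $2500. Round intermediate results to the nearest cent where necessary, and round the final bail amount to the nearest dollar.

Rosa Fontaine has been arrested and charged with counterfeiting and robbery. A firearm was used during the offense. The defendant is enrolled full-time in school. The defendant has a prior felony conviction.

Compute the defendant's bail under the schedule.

Base amounts from the schedule: counterfeiting $20600; robbery $82500.
Stacking rule: highest base plus 20% of each additional charge. Highest is robbery at $82500. Additional: $20600 × 20% = $4120. Combined base = $82500 + $4120 = $86620.
Firearm was used or possessed during the offense (+40%): $86620 × 1.4 = $121268.
Defendant is enrolled full-time in school (−25%): $121268 × 0.75 = $90951.
Any prior felony conviction (+30%): $90951 × 1.3 = $118236.30.
$118236.30 is within the $125000 maximum.
$118236.30 is at or above the $2500 minimum.
Rounded to the nearest dollar: $118236.

$118236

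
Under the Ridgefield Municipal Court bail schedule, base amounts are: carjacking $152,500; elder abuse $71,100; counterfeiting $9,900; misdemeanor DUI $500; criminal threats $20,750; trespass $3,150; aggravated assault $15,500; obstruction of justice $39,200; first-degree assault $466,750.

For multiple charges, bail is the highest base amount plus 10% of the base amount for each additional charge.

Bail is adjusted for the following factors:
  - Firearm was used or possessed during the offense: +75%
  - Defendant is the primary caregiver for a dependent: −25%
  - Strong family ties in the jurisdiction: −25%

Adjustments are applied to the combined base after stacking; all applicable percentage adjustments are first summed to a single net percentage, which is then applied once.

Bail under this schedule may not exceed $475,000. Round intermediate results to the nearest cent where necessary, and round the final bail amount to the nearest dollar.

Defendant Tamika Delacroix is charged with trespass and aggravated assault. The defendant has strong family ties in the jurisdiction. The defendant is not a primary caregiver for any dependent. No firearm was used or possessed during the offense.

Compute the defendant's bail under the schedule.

Base amounts from the schedule: trespass $3,150; aggravated assault $15,500.
Stacking rule: highest base plus 10% of each additional charge. Highest is aggravated assault at $15,500. Additional: $3,150 × 10% = $315. Combined base = $15,500 + $315 = $15,815.
Strong family ties in the jurisdiction (−25%): $15,815 × 0.75 = $11,861.25.
$11,861.25 is within the $475,000 maximum.
Rounded to the nearest dollar: $11,861.

$11,861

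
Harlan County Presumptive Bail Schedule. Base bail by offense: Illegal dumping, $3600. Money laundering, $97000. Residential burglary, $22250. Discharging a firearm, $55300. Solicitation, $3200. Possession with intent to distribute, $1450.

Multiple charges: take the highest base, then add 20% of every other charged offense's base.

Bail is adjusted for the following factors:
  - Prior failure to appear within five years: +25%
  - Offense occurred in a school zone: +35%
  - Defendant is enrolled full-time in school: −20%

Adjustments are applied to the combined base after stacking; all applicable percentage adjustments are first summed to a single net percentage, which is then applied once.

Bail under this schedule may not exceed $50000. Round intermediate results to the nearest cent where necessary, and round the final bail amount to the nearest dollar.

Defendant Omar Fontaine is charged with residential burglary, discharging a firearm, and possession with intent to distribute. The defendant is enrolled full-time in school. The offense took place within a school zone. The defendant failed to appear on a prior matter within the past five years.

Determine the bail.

$50000

Base amounts from the schedule: residential burglary $22250; discharging a firearm $55300; possession with intent to distribute $1450.
Stacking rule: highest base plus 20% of each additional charge. Highest is discharging a firearm at $55300. Additional: $22250 × 20% = $4450; $1450 × 20% = $290. Combined base = $55300 + $4740 = $60040.
Net percentage adjustment: +25% +35% −20% = +40%. $60040 × 1.4 = $84056.
Result $84056 exceeds the maximum of $50000; bail is capped at $50000.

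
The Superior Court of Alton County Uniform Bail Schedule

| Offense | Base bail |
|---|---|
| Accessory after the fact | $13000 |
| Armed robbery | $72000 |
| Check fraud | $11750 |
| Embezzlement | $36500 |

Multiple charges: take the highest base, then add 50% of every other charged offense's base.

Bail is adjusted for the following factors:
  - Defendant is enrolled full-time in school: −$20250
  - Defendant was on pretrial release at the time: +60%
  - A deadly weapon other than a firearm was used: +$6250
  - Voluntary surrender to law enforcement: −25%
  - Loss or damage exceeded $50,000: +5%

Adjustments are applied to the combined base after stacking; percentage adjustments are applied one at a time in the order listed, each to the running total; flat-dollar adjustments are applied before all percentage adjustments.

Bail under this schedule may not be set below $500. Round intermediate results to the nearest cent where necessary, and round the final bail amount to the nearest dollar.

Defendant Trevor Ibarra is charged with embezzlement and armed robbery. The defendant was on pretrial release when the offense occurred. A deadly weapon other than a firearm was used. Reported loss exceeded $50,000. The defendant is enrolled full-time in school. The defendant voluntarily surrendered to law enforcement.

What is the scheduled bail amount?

$96075

Base amounts from the schedule: embezzlement $36500; armed robbery $72000.
Stacking rule: highest base plus 50% of each additional charge. Highest is armed robbery at $72000. Additional: $36500 × 50% = $18250. Combined base = $72000 + $18250 = $90250.
Defendant is enrolled full-time in school (−$20250 flat): $90250 − $20250 = $70000.
A deadly weapon other than a firearm was used (+$6250 flat): $70000 + $6250 = $76250.
Defendant was on pretrial release at the time (+60%): $76250 × 1.6 = $122000.
Voluntary surrender to law enforcement (−25%): $122000 × 0.75 = $91500.
Loss or damage exceeded $50,000 (+5%): $91500 × 1.05 = $96075.
$96075 is at or above the $500 minimum.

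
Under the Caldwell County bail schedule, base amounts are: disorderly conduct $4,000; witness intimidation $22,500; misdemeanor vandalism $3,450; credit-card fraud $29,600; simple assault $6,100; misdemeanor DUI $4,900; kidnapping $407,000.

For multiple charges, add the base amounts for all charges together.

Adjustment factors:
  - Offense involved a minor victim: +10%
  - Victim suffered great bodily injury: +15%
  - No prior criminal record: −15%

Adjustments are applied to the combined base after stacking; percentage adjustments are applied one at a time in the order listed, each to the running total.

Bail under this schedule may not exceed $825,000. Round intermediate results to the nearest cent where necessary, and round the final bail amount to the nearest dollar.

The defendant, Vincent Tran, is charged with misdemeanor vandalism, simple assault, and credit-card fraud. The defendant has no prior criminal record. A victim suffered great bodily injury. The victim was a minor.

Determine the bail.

$42,096

Base amounts from the schedule: misdemeanor vandalism $3,450; simple assault $6,100; credit-card fraud $29,600.
Stacking rule: sum of all bases. $3,450 + $6,100 + $29,600 = $39,150.
Offense involved a minor victim (+10%): $39,150 × 1.1 = $43,065.
Victim suffered great bodily injury (+15%): $43,065 × 1.15 = $49,524.75.
No prior criminal record (−15%): $49,524.75 × 0.85 = $42,096.04.
$42,096.04 is within the $825,000 maximum.
Rounded to the nearest dollar: $42,096.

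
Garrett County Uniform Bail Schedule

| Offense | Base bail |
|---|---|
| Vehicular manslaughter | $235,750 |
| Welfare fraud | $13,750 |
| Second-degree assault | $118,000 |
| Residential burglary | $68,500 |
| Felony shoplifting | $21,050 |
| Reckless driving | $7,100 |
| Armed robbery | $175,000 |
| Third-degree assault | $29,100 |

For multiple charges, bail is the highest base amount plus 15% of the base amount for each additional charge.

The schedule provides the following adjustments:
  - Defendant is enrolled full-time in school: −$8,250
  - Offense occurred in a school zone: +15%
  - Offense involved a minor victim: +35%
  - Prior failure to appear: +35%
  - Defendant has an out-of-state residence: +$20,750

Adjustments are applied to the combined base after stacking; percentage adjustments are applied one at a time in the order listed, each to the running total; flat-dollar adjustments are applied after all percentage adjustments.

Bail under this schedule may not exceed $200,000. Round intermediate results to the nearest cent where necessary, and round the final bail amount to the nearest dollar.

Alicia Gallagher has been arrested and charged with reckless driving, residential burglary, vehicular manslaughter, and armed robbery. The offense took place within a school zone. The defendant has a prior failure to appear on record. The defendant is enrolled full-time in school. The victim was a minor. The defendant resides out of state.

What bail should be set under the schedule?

Base amounts from the schedule: reckless driving $7,100; residential burglary $68,500; vehicular manslaughter $235,750; armed robbery $175,000.
Stacking rule: highest base plus 15% of each additional charge. Highest is vehicular manslaughter at $235,750. Additional: $7,100 × 15% = $1,065; $68,500 × 15% = $10,275; $175,000 × 15% = $26,250. Combined base = $235,750 + $37,590 = $273,340.
Offense occurred in a school zone (+15%): $273,340 × 1.15 = $314,341.
Offense involved a minor victim (+35%): $314,341 × 1.35 = $424,360.35.
Prior failure to appear (+35%): $424,360.35 × 1.35 = $572,886.47.
Defendant is enrolled full-time in school (−$8,250 flat): $572,886.47 − $8,250 = $564,636.47.
Defendant has an out-of-state residence (+$20,750 flat): $564,636.47 + $20,750 = $585,386.47.
Result $585,386.47 exceeds the maximum of $200,000; bail is capped at $200,000.

$200,000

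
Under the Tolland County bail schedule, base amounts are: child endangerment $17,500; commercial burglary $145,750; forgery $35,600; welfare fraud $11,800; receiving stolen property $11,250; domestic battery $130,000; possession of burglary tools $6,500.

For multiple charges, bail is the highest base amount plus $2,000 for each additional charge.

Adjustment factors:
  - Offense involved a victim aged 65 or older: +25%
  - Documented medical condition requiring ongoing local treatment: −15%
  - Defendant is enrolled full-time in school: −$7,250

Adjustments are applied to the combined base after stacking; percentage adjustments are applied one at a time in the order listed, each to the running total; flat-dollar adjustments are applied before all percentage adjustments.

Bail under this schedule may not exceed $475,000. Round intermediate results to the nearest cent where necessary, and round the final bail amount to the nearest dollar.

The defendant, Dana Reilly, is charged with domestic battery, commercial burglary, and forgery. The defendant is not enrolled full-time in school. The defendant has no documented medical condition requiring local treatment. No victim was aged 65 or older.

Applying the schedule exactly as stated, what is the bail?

$149,750

Base amounts from the schedule: domestic battery $130,000; commercial burglary $145,750; forgery $35,600.
Stacking rule: highest base plus $2,000 per additional charge. Highest is commercial burglary at $145,750; 2 additional charges → +$4,000. Combined base = $149,750.
No adjustment factors apply to this defendant.
$149,750 is within the $475,000 maximum.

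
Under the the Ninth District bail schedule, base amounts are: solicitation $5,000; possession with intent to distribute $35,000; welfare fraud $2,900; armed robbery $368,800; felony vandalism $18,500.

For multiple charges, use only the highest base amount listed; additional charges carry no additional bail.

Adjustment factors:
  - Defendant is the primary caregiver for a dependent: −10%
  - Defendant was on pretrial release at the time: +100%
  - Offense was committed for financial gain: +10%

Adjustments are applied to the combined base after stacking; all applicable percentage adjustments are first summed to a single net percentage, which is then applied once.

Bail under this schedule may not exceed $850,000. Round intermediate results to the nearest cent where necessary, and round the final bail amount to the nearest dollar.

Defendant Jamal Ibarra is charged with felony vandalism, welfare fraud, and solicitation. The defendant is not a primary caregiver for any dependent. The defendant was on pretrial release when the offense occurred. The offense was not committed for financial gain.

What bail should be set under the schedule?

Base amounts from the schedule: felony vandalism $18,500; welfare fraud $2,900; solicitation $5,000.
Stacking rule: use the highest base only. Highest is felony vandalism at $18,500. Combined base = $18,500.
Defendant was on pretrial release at the time (+100%): $18,500 × 2 = $37,000.
$37,000 is within the $850,000 maximum.

$37,000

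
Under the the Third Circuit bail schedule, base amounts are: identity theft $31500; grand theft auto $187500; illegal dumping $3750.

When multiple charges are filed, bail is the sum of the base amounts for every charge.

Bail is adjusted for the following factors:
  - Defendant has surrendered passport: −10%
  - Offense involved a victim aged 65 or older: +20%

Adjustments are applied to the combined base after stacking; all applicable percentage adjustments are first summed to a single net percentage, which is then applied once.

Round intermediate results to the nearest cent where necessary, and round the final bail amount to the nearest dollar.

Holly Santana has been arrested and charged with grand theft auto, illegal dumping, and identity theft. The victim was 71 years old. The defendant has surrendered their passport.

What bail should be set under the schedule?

Base amounts from the schedule: grand theft auto $187500; illegal dumping $3750; identity theft $31500.
Stacking rule: sum of all bases. $187500 + $3750 + $31500 = $222750.
Net percentage adjustment: −10% +20% = +10%. $222750 × 1.1 = $245025.

$245025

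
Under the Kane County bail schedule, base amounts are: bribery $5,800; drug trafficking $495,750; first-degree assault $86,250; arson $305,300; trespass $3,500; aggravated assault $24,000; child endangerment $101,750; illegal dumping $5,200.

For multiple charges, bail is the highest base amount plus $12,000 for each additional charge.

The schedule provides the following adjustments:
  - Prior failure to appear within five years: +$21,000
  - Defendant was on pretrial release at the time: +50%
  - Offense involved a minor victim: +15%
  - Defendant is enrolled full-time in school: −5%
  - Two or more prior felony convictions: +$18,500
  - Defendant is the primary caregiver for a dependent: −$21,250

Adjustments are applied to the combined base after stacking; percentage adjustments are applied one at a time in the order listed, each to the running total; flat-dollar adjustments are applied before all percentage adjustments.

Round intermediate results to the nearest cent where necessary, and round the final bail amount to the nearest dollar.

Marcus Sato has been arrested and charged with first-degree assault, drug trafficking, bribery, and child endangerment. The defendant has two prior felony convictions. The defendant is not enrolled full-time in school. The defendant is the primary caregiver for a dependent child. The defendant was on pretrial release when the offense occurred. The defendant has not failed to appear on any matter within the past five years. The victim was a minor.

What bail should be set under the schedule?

$912,525

Base amounts from the schedule: first-degree assault $86,250; drug trafficking $495,750; bribery $5,800; child endangerment $101,750.
Stacking rule: highest base plus $12,000 per additional charge. Highest is drug trafficking at $495,750; 3 additional charges → +$36,000. Combined base = $531,750.
Two or more prior felony convictions (+$18,500 flat): $531,750 + $18,500 = $550,250.
Defendant is the primary caregiver for a dependent (−$21,250 flat): $550,250 − $21,250 = $529,000.
Defendant was on pretrial release at the time (+50%): $529,000 × 1.5 = $793,500.
Offense involved a minor victim (+15%): $793,500 × 1.15 = $912,525.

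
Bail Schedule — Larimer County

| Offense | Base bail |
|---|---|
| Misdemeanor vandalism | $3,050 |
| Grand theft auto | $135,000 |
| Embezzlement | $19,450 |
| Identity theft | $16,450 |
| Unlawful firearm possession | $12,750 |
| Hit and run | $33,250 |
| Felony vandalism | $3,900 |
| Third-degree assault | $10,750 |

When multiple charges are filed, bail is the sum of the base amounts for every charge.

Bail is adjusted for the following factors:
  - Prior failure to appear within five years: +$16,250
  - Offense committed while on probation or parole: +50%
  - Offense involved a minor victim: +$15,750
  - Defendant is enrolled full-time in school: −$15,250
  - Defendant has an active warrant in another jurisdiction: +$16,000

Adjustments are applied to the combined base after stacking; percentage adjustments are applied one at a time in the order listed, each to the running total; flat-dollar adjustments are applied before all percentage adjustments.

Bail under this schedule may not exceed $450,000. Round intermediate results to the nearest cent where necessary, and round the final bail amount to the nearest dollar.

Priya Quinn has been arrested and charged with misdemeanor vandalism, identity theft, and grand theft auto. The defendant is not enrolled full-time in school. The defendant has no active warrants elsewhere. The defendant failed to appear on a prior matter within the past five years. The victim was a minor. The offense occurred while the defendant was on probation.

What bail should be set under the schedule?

Base amounts from the schedule: misdemeanor vandalism $3,050; identity theft $16,450; grand theft auto $135,000.
Stacking rule: sum of all bases. $3,050 + $16,450 + $135,000 = $154,500.
Prior failure to appear within five years (+$16,250 flat): $154,500 + $16,250 = $170,750.
Offense involved a minor victim (+$15,750 flat): $170,750 + $15,750 = $186,500.
Offense committed while on probation or parole (+50%): $186,500 × 1.5 = $279,750.
$279,750 is within the $450,000 maximum.

$279,750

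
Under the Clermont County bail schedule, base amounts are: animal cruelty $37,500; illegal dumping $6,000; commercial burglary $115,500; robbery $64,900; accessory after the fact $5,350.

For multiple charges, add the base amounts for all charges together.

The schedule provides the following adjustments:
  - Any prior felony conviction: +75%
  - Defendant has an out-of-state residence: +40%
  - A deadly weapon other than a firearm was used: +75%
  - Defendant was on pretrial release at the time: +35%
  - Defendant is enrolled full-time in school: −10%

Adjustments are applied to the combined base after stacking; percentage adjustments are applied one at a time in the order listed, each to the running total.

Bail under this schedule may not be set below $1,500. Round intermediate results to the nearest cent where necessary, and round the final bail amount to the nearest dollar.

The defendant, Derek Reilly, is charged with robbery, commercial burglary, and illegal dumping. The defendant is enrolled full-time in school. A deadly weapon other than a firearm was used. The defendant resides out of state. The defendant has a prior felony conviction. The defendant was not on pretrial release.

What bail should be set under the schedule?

$719,271

Base amounts from the schedule: robbery $64,900; commercial burglary $115,500; illegal dumping $6,000.
Stacking rule: sum of all bases. $64,900 + $115,500 + $6,000 = $186,400.
Any prior felony conviction (+75%): $186,400 × 1.75 = $326,200.
Defendant has an out-of-state residence (+40%): $326,200 × 1.4 = $456,680.
A deadly weapon other than a firearm was used (+75%): $456,680 × 1.75 = $799,190.
Defendant is enrolled full-time in school (−10%): $799,190 × 0.9 = $719,271.
$719,271 is at or above the $1,500 minimum.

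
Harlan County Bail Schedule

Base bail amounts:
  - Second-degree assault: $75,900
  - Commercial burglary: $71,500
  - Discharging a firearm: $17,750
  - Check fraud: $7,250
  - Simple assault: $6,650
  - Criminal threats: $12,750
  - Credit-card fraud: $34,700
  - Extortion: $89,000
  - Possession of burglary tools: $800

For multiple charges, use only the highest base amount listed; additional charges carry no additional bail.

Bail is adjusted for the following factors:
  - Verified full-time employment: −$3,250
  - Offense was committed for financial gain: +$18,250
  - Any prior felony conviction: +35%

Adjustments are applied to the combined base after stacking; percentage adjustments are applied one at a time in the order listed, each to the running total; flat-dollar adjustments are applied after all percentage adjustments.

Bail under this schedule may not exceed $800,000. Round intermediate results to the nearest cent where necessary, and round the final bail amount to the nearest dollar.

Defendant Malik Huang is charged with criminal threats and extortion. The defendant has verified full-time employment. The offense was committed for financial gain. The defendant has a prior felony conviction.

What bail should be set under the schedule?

Base amounts from the schedule: criminal threats $12,750; extortion $89,000.
Stacking rule: use the highest base only. Highest is extortion at $89,000. Combined base = $89,000.
Any prior felony conviction (+35%): $89,000 × 1.35 = $120,150.
Verified full-time employment (−$3,250 flat): $120,150 − $3,250 = $116,900.
Offense was committed for financial gain (+$18,250 flat): $116,900 + $18,250 = $135,150.
$135,150 is within the $800,000 maximum.

$135,150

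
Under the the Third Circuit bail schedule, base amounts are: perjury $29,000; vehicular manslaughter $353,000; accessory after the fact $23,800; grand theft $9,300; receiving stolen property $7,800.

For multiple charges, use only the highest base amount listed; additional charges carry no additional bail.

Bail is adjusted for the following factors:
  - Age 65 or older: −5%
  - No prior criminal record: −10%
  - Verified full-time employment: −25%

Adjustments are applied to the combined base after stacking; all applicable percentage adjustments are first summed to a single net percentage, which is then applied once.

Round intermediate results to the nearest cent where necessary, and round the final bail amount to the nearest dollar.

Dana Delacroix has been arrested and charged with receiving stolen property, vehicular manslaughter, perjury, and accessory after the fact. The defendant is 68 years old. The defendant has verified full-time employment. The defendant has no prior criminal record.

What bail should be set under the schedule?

$211,800

Base amounts from the schedule: receiving stolen property $7,800; vehicular manslaughter $353,000; perjury $29,000; accessory after the fact $23,800.
Stacking rule: use the highest base only. Highest is vehicular manslaughter at $353,000. Combined base = $353,000.
Net percentage adjustment: −5% −10% −25% = −40%. $353,000 × 0.6 = $211,800.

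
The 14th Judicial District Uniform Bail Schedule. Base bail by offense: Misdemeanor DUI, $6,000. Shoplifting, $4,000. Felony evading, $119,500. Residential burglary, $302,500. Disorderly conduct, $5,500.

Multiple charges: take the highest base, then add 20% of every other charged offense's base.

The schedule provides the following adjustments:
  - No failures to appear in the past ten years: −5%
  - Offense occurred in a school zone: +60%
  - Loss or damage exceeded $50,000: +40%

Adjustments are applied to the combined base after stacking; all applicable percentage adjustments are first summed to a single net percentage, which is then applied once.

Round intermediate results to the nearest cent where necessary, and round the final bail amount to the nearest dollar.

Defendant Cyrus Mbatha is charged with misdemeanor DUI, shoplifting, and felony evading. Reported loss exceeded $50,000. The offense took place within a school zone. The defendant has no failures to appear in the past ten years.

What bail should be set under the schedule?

Base amounts from the schedule: misdemeanor DUI $6,000; shoplifting $4,000; felony evading $119,500.
Stacking rule: highest base plus 20% of each additional charge. Highest is felony evading at $119,500. Additional: $6,000 × 20% = $1,200; $4,000 × 20% = $800. Combined base = $119,500 + $2,000 = $121,500.
Net percentage adjustment: −5% +60% +40% = +95%. $121,500 × 1.95 = $236,925.

$236,925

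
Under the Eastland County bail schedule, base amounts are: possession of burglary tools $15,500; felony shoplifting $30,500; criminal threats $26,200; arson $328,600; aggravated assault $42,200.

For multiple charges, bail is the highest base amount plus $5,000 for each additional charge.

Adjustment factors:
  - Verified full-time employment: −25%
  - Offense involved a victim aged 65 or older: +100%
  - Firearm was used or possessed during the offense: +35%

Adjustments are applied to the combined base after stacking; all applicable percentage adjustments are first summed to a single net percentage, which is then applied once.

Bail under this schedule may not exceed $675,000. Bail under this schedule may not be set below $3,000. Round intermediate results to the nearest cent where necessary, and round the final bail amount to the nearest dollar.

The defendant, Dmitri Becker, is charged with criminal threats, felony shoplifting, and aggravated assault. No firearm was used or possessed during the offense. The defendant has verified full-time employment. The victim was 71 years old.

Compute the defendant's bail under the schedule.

$91,350

Base amounts from the schedule: criminal threats $26,200; felony shoplifting $30,500; aggravated assault $42,200.
Stacking rule: highest base plus $5,000 per additional charge. Highest is aggravated assault at $42,200; 2 additional charges → +$10,000. Combined base = $52,200.
Net percentage adjustment: −25% +100% = +75%. $52,200 × 1.75 = $91,350.
$91,350 is within the $675,000 maximum.
$91,350 is at or above the $3,000 minimum.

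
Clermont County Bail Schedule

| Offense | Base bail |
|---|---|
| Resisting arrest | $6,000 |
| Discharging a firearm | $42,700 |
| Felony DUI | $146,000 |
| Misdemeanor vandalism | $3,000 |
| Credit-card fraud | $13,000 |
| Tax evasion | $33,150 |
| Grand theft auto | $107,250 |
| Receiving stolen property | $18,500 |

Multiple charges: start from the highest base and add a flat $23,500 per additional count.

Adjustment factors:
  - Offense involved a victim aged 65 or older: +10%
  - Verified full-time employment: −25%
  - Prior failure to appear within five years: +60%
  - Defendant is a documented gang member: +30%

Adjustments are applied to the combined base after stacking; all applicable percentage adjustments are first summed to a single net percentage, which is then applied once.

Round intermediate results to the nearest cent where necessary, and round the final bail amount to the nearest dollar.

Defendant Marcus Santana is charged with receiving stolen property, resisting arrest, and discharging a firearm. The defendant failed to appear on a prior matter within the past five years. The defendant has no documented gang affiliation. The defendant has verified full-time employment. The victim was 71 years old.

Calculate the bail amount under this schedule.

Base amounts from the schedule: receiving stolen property $18,500; resisting arrest $6,000; discharging a firearm $42,700.
Stacking rule: highest base plus $23,500 per additional charge. Highest is discharging a firearm at $42,700; 2 additional charges → +$47,000. Combined base = $89,700.
Net percentage adjustment: +10% −25% +60% = +45%. $89,700 × 1.45 = $130,065.

$130,065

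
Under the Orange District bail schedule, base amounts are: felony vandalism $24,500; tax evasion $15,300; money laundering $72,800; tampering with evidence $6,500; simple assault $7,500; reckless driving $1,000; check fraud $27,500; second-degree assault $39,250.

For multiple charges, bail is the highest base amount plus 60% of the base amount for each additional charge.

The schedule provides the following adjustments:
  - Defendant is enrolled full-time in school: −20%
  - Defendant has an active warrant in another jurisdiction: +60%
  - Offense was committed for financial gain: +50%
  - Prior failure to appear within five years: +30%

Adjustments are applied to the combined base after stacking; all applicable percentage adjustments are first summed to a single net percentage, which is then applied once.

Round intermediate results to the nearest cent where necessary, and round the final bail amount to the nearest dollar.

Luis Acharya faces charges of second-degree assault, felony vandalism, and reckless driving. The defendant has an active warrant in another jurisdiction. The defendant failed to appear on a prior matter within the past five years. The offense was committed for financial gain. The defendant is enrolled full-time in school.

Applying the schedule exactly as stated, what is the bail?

$120,010

Base amounts from the schedule: second-degree assault $39,250; felony vandalism $24,500; reckless driving $1,000.
Stacking rule: highest base plus 60% of each additional charge. Highest is second-degree assault at $39,250. Additional: $24,500 × 60% = $14,700; $1,000 × 60% = $600. Combined base = $39,250 + $15,300 = $54,550.
Net percentage adjustment: −20% +60% +50% +30% = +120%. $54,550 × 2.2 = $120,010.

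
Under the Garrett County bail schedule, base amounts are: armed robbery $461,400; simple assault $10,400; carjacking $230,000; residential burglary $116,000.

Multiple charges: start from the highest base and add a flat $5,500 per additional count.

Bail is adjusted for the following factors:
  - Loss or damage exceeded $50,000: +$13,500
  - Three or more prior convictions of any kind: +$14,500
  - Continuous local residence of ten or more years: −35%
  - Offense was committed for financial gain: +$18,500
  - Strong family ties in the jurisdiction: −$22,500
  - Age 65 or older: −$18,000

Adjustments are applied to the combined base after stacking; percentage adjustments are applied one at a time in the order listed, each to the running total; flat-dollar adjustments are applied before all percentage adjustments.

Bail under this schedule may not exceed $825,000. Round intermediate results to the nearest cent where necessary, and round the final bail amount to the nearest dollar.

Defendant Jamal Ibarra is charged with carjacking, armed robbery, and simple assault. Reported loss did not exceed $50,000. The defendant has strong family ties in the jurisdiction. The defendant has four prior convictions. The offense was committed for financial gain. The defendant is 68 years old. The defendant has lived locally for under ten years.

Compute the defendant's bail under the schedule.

$464,900

Base amounts from the schedule: carjacking $230,000; armed robbery $461,400; simple assault $10,400.
Stacking rule: highest base plus $5,500 per additional charge. Highest is armed robbery at $461,400; 2 additional charges → +$11,000. Combined base = $472,400.
Three or more prior convictions of any kind (+$14,500 flat): $472,400 + $14,500 = $486,900.
Offense was committed for financial gain (+$18,500 flat): $486,900 + $18,500 = $505,400.
Strong family ties in the jurisdiction (−$22,500 flat): $505,400 − $22,500 = $482,900.
Age 65 or older (−$18,000 flat): $482,900 − $18,000 = $464,900.
$464,900 is within the $825,000 maximum.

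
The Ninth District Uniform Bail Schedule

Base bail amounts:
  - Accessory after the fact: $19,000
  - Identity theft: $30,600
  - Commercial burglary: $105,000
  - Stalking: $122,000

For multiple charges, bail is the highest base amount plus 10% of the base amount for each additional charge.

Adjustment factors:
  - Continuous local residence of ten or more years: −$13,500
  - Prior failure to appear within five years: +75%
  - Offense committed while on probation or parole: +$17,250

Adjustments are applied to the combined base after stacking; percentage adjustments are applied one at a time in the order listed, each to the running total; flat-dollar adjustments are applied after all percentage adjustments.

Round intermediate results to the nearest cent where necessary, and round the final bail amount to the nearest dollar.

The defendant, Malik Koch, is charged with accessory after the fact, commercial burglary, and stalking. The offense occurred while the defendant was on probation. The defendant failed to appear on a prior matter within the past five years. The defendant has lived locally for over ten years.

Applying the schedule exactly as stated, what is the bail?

Base amounts from the schedule: accessory after the fact $19,000; commercial burglary $105,000; stalking $122,000.
Stacking rule: highest base plus 10% of each additional charge. Highest is stalking at $122,000. Additional: $19,000 × 10% = $1,900; $105,000 × 10% = $10,500. Combined base = $122,000 + $12,400 = $134,400.
Prior failure to appear within five years (+75%): $134,400 × 1.75 = $235,200.
Continuous local residence of ten or more years (−$13,500 flat): $235,200 − $13,500 = $221,700.
Offense committed while on probation or parole (+$17,250 flat): $221,700 + $17,250 = $238,950.

$238,950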